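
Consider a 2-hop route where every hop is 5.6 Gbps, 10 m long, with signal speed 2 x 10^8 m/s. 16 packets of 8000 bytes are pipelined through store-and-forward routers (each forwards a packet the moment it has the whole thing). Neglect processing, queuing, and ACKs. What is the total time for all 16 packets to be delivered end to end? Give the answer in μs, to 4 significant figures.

194.4 μs

Per-hop transmission t_tx = L/R = 64000/5600000000 = 11.4286 μs.
Per-hop propagation t_prop = 10/200000000 = 0.05 μs.
Pipeline fill: first packet needs 2·t_tx to clear all hops; remaining 15 packets each add one t_tx.
Total = (2+16-1)·t_tx + 2·t_prop = 17·11.4286 + 2·0.05 = 194.4 μs.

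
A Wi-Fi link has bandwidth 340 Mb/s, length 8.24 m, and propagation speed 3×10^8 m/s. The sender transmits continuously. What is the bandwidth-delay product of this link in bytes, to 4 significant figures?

1.167 bytes

Propagation delay = 8.24 / 300000000 = 2.74667e-08 s.
BDP = R × t_prop = 340000000 × 2.74667e-08 = 9.33867 bits.
In bytes: 9.33867/8 = 1.167 bytes.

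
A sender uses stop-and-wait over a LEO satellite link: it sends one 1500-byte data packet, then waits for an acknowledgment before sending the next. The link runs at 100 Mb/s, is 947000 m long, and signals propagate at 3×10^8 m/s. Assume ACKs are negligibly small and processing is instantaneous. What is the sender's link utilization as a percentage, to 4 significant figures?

1.865 %

t_tx = L/R = 12000/100000000 = 0.00012 s.
t_prop = 947000/300000000 = 0.00315667 s; RTT = 0.00631333 s.
Cycle = t_tx + RTT = 0.00643333 s.
Utilization = t_tx / cycle = 0.00012/0.00643333 = 1.865 %.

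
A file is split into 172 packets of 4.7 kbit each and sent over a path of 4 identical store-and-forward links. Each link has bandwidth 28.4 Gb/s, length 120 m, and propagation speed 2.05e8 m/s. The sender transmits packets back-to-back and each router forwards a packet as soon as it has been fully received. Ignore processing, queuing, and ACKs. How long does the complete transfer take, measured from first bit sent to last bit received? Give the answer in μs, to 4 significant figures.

31.30 μs

Per-hop transmission t_tx = L/R = 4700/28400000000 = 0.165493 μs.
Per-hop propagation t_prop = 120/2.05e+08 = 0.585366 μs.
Pipeline fill: first packet needs 4·t_tx to clear all hops; remaining 171 packets each add one t_tx.
Total = (4+172-1)·t_tx + 4·t_prop = 175·0.165493 + 4·0.585366 = 31.30 μs.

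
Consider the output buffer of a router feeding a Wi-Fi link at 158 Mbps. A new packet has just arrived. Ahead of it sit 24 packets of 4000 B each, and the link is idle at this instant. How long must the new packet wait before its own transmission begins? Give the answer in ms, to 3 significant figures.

4.86 ms

Each queued packet: L/R = 32000/158000000 = 0.202532 ms.
24 queued → 4.86076 ms.
Queuing delay = 4.86 ms.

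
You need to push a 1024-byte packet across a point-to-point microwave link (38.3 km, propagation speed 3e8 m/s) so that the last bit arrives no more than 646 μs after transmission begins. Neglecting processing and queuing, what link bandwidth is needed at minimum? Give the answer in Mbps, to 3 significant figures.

L = 8192 bits.
Propagation delay = 38300 / 300000000 = 127.667 μs.
Transmission budget = 646 − 127.667 = 518.333 μs.
R ≥ L / t_tx = 8192 bits / 0.000518333 s = 15.8 Mbps.

15.8 Mbps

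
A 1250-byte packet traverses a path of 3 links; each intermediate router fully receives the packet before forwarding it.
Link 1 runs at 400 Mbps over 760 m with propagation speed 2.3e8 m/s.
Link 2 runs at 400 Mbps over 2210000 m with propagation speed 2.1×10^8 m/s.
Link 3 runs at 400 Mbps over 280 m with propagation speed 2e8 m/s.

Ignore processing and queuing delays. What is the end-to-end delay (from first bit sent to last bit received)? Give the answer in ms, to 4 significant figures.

10.60 ms

L = 1250 × 8 = 10000 bits.
Transmission delay per hop = L/R = 10000/400000000 = 0.025 ms; 3 hops → 0.075 ms.
Propagation delays (d/s per hop): 0.00330435, 10.5238, 0.0014 ms; sum = 10.5285 ms.
End-to-end = 10.60 ms.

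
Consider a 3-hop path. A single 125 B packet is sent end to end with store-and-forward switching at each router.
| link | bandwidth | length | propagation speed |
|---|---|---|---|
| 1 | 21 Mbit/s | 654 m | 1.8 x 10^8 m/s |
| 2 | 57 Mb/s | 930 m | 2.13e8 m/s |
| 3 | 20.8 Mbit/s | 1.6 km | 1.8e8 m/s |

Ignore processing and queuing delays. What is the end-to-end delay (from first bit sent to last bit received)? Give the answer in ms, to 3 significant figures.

L = 125 × 8 = 1000 bits.
Transmission delays (L/R per hop): 0.047619, 0.0175439, 0.0480769 ms; sum = 0.11324 ms.
Propagation delays (d/s per hop): 0.00363333, 0.0043662, 0.00888889 ms; sum = 0.0168884 ms.
End-to-end = 0.130 ms.

0.130 ms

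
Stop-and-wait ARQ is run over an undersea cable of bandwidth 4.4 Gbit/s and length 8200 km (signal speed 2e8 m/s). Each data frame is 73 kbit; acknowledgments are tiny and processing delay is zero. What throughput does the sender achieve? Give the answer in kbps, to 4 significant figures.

890.1 kbps

t_tx = L/R = 73000/4400000000 = 1.65909e-05 s.
t_prop = 8200000/200000000 = 0.041 s; RTT = 0.082 s.
Cycle = t_tx + RTT = 0.0820166 s.
Throughput = L / cycle = 73000 / 0.0820166 = 890.1 kbps.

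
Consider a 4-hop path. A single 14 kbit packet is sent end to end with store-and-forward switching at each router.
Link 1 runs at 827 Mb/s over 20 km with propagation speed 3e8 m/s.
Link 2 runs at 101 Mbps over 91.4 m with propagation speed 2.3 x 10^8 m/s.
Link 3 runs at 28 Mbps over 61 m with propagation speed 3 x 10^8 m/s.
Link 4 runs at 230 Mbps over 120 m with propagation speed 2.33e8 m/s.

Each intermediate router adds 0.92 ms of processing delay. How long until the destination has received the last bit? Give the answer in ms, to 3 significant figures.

L = 14000 bits.
Transmission delays (L/R per hop): 0.0169287, 0.138614, 0.5, 0.0608696 ms; sum = 0.716412 ms.
Propagation delays (d/s per hop): 0.0666667, 0.000397391, 0.000203333, 0.000515021 ms; sum = 0.0677824 ms.
Processing at 3 router(s): 3 × 0.92 ms = 2.76 ms.
End-to-end = 3.54 ms.

3.54 ms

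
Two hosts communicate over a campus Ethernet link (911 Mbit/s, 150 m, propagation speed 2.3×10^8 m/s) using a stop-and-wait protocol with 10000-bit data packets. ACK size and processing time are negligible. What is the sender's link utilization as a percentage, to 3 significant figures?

t_tx = L/R = 10000/911000000 = 1.09769e-05 s.
t_prop = 150/2.3e+08 = 6.52174e-07 s; RTT = 1.30435e-06 s.
Cycle = t_tx + RTT = 1.22813e-05 s.
Utilization = t_tx / cycle = 1.09769e-05/1.22813e-05 = 89.4 %.

89.4 %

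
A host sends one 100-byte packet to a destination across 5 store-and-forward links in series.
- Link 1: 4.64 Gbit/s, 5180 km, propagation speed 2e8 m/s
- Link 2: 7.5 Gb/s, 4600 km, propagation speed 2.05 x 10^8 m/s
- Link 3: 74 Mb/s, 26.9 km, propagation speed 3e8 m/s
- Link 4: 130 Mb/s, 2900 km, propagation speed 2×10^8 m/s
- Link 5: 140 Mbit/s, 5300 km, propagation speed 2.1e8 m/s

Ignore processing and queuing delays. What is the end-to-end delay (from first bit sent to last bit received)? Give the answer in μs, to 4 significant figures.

88190 μs

L = 100 × 8 = 800 bits.
Transmission delays (L/R per hop): 0.172414, 0.106667, 10.8108, 6.15385, 5.71429 μs; sum = 22.958 μs.
Propagation delays (d/s per hop): 25900, 22439, 89.6667, 14500, 25238.1 μs; sum = 88166.8 μs.
End-to-end = 88190 μs.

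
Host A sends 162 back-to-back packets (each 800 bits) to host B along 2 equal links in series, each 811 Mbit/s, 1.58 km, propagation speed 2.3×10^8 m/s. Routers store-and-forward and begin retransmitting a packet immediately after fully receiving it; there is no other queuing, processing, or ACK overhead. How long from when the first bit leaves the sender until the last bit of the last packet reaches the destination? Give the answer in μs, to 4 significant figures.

174.5 μs

Per-hop transmission t_tx = L/R = 800/811000000 = 0.986436 μs.
Per-hop propagation t_prop = 1580/2.3e+08 = 6.86957 μs.
Pipeline fill: first packet needs 2·t_tx to clear all hops; remaining 161 packets each add one t_tx.
Total = (2+162-1)·t_tx + 2·t_prop = 163·0.986436 + 2·6.86957 = 174.5 μs.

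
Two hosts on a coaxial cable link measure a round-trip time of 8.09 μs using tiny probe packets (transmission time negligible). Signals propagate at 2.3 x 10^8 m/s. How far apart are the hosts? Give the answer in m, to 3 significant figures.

One-way propagation = RTT/2 = 4.045 μs.
d = s × t = 2.3e+08 × 4.045e-06 = 930 m.

930 m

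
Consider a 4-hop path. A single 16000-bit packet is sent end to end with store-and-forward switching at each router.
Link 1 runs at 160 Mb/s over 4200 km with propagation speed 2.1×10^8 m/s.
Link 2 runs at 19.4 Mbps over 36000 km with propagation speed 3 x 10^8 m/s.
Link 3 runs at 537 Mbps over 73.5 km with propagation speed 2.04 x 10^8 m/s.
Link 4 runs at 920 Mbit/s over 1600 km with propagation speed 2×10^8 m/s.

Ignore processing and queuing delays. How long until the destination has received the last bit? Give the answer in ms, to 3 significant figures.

149 ms

Transmission delays (L/R per hop): 0.1, 0.824742, 0.0297952, 0.0173913 ms; sum = 0.971929 ms.
Propagation delays (d/s per hop): 20, 120, 0.360294, 8 ms; sum = 148.36 ms.
End-to-end = 149 ms.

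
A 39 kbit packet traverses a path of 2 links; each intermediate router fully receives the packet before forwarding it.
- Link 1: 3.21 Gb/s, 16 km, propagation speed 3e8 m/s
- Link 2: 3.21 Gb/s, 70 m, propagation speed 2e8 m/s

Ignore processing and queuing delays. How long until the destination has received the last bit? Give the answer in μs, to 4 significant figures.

77.98 μs

L = 39000 bits.
Transmission delay per hop = L/R = 39000/3210000000 = 12.1495 μs; 2 hops → 24.2991 μs.
Propagation delays (d/s per hop): 53.3333, 0.35 μs; sum = 53.6833 μs.
End-to-end = 77.98 μs.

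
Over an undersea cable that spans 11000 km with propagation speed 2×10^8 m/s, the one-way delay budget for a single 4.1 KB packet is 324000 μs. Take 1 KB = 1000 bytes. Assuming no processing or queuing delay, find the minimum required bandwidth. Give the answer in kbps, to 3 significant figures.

L = 32800 bits.
Propagation delay = 11000000 / 200000000 = 55000 μs.
Transmission budget = 324000 − 55000 = 269000 μs.
R ≥ L / t_tx = 32800 bits / 0.269 s = 122 kbps.

122 kbps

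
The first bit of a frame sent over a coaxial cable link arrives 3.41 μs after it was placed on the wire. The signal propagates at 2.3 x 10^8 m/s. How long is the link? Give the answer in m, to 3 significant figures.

d = s × t_prop = 2.3e+08 × 3.41e-06 = 784 m.

784 m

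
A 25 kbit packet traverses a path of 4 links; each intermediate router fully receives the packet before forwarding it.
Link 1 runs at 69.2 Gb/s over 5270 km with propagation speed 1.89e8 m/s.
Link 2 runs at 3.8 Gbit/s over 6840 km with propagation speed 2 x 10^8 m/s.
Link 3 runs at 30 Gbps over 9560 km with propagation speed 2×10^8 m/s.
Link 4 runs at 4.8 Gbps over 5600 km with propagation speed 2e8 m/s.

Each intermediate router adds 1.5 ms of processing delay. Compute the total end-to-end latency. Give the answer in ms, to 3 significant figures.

L = 25000 bits.
Transmission delays (L/R per hop): 0.000361272, 0.00657895, 0.000833333, 0.00520833 ms; sum = 0.0129819 ms.
Propagation delays (d/s per hop): 27.8836, 34.2, 47.8, 28 ms; sum = 137.884 ms.
Processing at 3 router(s): 3 × 1.5 ms = 4.5 ms.
End-to-end = 142 ms.

142 ms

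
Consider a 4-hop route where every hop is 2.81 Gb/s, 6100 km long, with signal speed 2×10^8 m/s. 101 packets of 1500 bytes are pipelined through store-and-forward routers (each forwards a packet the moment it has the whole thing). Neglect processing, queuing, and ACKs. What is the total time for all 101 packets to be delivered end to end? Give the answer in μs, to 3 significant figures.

Per-hop transmission t_tx = L/R = 12000/2810000000 = 4.27046 μs.
Per-hop propagation t_prop = 6100000/200000000 = 30500 μs.
Pipeline fill: first packet needs 4·t_tx to clear all hops; remaining 100 packets each add one t_tx.
Total = (4+101-1)·t_tx + 4·t_prop = 104·4.27046 + 4·30500 = 122000 μs.

122000 μs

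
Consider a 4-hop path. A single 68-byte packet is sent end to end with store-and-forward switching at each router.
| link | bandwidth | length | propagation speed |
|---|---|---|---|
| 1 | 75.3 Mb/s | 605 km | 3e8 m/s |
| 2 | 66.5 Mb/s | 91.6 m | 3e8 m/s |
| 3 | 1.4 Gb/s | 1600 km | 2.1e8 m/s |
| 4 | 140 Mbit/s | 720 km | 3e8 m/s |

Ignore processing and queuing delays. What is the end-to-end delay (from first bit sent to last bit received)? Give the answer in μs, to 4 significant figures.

L = 68 × 8 = 544 bits.
Transmission delays (L/R per hop): 7.22444, 8.18045, 0.388571, 3.88571 μs; sum = 19.6792 μs.
Propagation delays (d/s per hop): 2016.67, 0.305333, 7619.05, 2400 μs; sum = 12036 μs.
End-to-end = 12060 μs.

12060 μs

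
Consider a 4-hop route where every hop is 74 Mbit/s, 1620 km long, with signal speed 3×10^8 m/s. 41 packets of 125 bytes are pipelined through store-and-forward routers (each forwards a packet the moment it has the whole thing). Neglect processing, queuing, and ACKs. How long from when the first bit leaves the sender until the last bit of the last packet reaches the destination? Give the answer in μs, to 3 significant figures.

Per-hop transmission t_tx = L/R = 1000/74000000 = 13.5135 μs.
Per-hop propagation t_prop = 1620000/300000000 = 5400 μs.
Pipeline fill: first packet needs 4·t_tx to clear all hops; remaining 40 packets each add one t_tx.
Total = (4+41-1)·t_tx + 4·t_prop = 44·13.5135 + 4·5400 = 22200 μs.

22200 μs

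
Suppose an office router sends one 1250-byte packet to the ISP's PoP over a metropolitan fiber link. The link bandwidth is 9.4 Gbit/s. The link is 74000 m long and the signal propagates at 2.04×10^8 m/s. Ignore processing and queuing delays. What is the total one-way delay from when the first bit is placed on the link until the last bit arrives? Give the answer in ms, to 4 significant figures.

0.3638 ms

L = 1250 × 8 = 10000 bits.
Transmission delay = L/R = 10000 / 9400000000 = 0.00106383 ms.
Propagation delay = d/s = 74000 m / 204000000 m/s = 0.362745 ms.
Total = 0.3638 ms.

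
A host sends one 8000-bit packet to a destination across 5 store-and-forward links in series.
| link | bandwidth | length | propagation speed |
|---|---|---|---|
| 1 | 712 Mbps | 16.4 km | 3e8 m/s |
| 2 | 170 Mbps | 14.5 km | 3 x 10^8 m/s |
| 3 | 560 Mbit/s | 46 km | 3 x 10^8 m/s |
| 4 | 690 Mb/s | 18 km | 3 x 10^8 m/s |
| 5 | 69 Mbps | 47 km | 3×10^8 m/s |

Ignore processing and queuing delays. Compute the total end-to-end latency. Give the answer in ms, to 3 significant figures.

0.673 ms

Transmission delays (L/R per hop): 0.011236, 0.0470588, 0.0142857, 0.0115942, 0.115942 ms; sum = 0.200117 ms.
Propagation delays (d/s per hop): 0.0546667, 0.0483333, 0.153333, 0.06, 0.156667 ms; sum = 0.473 ms.
End-to-end = 0.673 ms.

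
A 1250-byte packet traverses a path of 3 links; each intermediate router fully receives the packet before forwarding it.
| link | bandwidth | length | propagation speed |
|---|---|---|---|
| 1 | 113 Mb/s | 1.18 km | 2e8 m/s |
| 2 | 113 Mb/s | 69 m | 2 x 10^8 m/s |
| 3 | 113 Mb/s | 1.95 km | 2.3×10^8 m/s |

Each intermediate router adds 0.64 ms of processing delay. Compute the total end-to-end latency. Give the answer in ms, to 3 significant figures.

L = 1250 × 8 = 10000 bits.
Transmission delay per hop = L/R = 10000/113000000 = 0.0884956 ms; 3 hops → 0.265487 ms.
Propagation delays (d/s per hop): 0.0059, 0.000345, 0.00847826 ms; sum = 0.0147233 ms.
Processing at 2 router(s): 2 × 0.64 ms = 1.28 ms.
End-to-end = 1.56 ms.

1.56 ms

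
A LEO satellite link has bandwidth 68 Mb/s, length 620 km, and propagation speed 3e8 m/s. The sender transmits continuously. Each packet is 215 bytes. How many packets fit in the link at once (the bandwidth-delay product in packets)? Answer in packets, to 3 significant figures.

Propagation delay = 620000 / 300000000 = 0.00206667 s.
BDP = R × t_prop = 68000000 × 0.00206667 = 140533 bits.
In packets of 1720 bits: 81.7 packets.

81.7 packets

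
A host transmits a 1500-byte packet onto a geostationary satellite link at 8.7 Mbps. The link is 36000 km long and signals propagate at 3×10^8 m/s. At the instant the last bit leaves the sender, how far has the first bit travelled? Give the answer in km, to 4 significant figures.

t_tx = L/R = 12000/8700000 = 0.00137931 s.
Distance = s × t_tx = 300000000 × 0.00137931 = 413.8 km.

413.8 km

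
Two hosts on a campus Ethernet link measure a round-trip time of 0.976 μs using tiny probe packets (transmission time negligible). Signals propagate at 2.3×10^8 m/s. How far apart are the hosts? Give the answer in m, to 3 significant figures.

112 m

One-way propagation = RTT/2 = 0.488 μs.
d = s × t = 2.3e+08 × 4.88e-07 = 112 m.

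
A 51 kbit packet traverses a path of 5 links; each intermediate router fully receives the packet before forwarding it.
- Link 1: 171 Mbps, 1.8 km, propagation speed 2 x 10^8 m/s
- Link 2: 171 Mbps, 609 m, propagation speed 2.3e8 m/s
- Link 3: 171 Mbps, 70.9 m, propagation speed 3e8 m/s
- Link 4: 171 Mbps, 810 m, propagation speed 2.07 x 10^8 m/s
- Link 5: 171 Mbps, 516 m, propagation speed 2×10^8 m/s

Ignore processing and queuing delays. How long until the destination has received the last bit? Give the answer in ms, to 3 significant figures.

L = 51000 bits.
Transmission delay per hop = L/R = 51000/171000000 = 0.298246 ms; 5 hops → 1.49123 ms.
Propagation delays (d/s per hop): 0.009, 0.00264783, 0.000236333, 0.00391304, 0.00258 ms; sum = 0.0183772 ms.
End-to-end = 1.51 ms.

1.51 ms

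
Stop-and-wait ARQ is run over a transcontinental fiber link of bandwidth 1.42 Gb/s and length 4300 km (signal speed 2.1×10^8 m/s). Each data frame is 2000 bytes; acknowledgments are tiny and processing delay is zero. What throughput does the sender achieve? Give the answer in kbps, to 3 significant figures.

t_tx = L/R = 16000/1420000000 = 1.12676e-05 s.
t_prop = 4300000/210000000 = 0.0204762 s; RTT = 0.0409524 s.
Cycle = t_tx + RTT = 0.0409636 s.
Throughput = L / cycle = 16000 / 0.0409636 = 391 kbps.

391 kbps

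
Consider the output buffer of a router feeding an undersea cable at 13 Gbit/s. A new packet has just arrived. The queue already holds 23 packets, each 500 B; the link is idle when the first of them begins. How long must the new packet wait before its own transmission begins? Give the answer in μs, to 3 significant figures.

Each queued packet: L/R = 4000/13000000000 = 0.307692 μs.
23 queued → 7.07692 μs.
Queuing delay = 7.08 μs.

7.08 μs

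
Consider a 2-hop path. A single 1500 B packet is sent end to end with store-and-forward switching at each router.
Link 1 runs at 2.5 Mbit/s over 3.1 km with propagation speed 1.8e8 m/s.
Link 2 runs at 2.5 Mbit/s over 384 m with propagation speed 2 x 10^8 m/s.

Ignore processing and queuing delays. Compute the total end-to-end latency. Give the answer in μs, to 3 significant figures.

L = 1500 × 8 = 12000 bits.
Transmission delay per hop = L/R = 12000/2500000 = 4800 μs; 2 hops → 9600 μs.
Propagation delays (d/s per hop): 17.2222, 1.92 μs; sum = 19.1422 μs.
End-to-end = 9620 μs.

9620 μs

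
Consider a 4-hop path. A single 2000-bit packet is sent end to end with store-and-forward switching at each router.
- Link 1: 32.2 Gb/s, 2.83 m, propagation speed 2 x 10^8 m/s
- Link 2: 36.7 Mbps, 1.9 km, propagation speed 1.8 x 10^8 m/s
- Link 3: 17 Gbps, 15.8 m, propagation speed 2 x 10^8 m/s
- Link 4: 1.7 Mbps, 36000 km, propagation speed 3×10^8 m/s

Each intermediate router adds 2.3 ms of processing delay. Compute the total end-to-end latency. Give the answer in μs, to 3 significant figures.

128000 μs

Transmission delays (L/R per hop): 0.0621118, 54.4959, 0.117647, 1176.47 μs; sum = 1231.15 μs.
Propagation delays (d/s per hop): 0.01415, 10.5556, 0.079, 120000 μs; sum = 120011 μs.
Processing at 3 router(s): 3 × 2.3 ms = 6900 μs.
End-to-end = 128000 μs.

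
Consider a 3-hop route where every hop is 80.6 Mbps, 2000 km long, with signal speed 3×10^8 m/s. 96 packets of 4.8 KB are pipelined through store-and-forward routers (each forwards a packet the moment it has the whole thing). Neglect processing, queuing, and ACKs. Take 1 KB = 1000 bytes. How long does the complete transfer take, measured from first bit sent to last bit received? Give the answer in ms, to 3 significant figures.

Per-hop transmission t_tx = L/R = 38400/80600000 = 0.476427 ms.
Per-hop propagation t_prop = 2000000/300000000 = 6.66667 ms.
Pipeline fill: first packet needs 3·t_tx to clear all hops; remaining 95 packets each add one t_tx.
Total = (3+96-1)·t_tx + 3·t_prop = 98·0.476427 + 3·6.66667 = 66.7 ms.

66.7 ms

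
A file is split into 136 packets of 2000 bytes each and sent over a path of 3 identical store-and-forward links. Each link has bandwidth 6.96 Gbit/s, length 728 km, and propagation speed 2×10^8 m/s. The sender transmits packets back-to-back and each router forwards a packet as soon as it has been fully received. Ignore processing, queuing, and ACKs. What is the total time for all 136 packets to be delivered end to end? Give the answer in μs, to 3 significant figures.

11200 μs

Per-hop transmission t_tx = L/R = 16000/6960000000 = 2.29885 μs.
Per-hop propagation t_prop = 728000/200000000 = 3640 μs.
Pipeline fill: first packet needs 3·t_tx to clear all hops; remaining 135 packets each add one t_tx.
Total = (3+136-1)·t_tx + 3·t_prop = 138·2.29885 + 3·3640 = 11200 μs.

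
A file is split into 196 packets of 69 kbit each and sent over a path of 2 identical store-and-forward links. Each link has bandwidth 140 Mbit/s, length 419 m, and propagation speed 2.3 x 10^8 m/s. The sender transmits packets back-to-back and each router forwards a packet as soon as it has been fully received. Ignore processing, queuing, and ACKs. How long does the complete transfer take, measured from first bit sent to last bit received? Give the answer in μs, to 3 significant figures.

Per-hop transmission t_tx = L/R = 69000/140000000 = 492.857 μs.
Per-hop propagation t_prop = 419/2.3e+08 = 1.82174 μs.
Pipeline fill: first packet needs 2·t_tx to clear all hops; remaining 195 packets each add one t_tx.
Total = (2+196-1)·t_tx + 2·t_prop = 197·492.857 + 2·1.82174 = 97100 μs.

97100 μs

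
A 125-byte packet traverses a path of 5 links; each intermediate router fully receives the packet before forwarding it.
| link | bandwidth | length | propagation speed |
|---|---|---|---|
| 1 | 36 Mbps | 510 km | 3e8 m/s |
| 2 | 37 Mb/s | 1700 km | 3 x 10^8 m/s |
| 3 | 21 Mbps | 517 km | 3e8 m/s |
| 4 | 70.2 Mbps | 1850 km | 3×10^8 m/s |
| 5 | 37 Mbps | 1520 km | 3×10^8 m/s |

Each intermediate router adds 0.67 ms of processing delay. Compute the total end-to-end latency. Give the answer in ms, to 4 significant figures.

23.15 ms

L = 125 × 8 = 1000 bits.
Transmission delays (L/R per hop): 0.0277778, 0.027027, 0.047619, 0.014245, 0.027027 ms; sum = 0.143696 ms.
Propagation delays (d/s per hop): 1.7, 5.66667, 1.72333, 6.16667, 5.06667 ms; sum = 20.3233 ms.
Processing at 4 router(s): 4 × 0.67 ms = 2.68 ms.
End-to-end = 23.15 ms.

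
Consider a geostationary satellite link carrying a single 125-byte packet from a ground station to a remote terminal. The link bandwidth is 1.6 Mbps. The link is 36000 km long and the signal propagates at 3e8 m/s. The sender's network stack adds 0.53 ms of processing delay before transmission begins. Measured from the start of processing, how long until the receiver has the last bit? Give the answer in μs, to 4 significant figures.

L = 125 × 8 = 1000 bits.
Transmission delay = L/R = 1000 / 1600000 = 625 μs.
Propagation delay = d/s = 36000000 m / 300000000 m/s = 120000 μs.
Plus processing delay 0.53 ms = 530 μs.
Total = 121200 μs.

121200 μs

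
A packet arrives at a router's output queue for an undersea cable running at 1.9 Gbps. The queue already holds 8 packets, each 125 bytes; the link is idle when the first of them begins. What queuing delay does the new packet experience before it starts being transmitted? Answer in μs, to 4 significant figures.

4.211 μs

Each queued packet: L/R = 1000/1900000000 = 0.526316 μs.
8 queued → 4.21053 μs.
Queuing delay = 4.211 μs.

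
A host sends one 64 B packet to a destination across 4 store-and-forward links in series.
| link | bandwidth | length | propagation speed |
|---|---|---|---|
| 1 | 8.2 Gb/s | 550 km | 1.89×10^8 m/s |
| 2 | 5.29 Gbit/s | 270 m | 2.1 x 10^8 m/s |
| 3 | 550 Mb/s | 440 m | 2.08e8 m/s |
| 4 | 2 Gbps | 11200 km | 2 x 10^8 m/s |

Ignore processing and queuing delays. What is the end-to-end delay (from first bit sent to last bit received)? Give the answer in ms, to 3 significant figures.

L = 64 × 8 = 512 bits.
Transmission delays (L/R per hop): 6.2439e-05, 9.67864e-05, 0.000930909, 0.000256 ms; sum = 0.00134613 ms.
Propagation delays (d/s per hop): 2.91005, 0.00128571, 0.00211538, 56 ms; sum = 58.9135 ms.
End-to-end = 58.9 ms.

58.9 ms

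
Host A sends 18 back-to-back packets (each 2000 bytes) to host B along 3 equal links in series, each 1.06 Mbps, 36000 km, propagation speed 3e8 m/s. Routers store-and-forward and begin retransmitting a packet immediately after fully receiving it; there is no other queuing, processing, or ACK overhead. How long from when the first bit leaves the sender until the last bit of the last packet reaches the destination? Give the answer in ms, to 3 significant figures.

662 ms

Per-hop transmission t_tx = L/R = 16000/1060000 = 15.0943 ms.
Per-hop propagation t_prop = 36000000/300000000 = 120 ms.
Pipeline fill: first packet needs 3·t_tx to clear all hops; remaining 17 packets each add one t_tx.
Total = (3+18-1)·t_tx + 3·t_prop = 20·15.0943 + 3·120 = 662 ms.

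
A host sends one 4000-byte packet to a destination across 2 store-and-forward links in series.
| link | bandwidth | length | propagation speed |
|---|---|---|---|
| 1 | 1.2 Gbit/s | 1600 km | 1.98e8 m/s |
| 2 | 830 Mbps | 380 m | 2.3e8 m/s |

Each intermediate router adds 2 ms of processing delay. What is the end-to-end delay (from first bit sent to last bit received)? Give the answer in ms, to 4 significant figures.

10.15 ms

L = 4000 × 8 = 32000 bits.
Transmission delays (L/R per hop): 0.0266667, 0.0385542 ms; sum = 0.0652209 ms.
Propagation delays (d/s per hop): 8.08081, 0.00165217 ms; sum = 8.08246 ms.
Processing at 1 router(s): 1 × 2 ms = 2 ms.
End-to-end = 10.15 ms.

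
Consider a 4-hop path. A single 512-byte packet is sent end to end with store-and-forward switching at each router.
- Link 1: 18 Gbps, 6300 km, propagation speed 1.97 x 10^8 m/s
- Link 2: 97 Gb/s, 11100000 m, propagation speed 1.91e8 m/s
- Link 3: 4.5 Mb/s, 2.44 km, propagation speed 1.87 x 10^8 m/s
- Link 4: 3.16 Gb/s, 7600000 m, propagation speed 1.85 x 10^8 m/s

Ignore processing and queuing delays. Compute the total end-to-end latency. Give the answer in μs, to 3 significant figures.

L = 512 × 8 = 4096 bits.
Transmission delays (L/R per hop): 0.227556, 0.0422268, 910.222, 1.2962 μs; sum = 911.788 μs.
Propagation delays (d/s per hop): 31979.7, 58115.2, 13.0481, 41081.1 μs; sum = 131189 μs.
End-to-end = 132000 μs.

132000 μs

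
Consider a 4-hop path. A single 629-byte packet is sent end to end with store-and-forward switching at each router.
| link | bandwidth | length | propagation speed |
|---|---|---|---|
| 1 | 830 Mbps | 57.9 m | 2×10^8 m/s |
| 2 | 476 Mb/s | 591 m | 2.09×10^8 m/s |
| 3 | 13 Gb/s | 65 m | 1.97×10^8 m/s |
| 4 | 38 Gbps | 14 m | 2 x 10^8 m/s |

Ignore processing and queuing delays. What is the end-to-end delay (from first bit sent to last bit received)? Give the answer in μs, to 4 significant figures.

20.67 μs

L = 629 × 8 = 5032 bits.
Transmission delays (L/R per hop): 6.06265, 10.5714, 0.387077, 0.132421 μs; sum = 17.1536 μs.
Propagation delays (d/s per hop): 0.2895, 2.82775, 0.329949, 0.07 μs; sum = 3.5172 μs.
End-to-end = 20.67 μs.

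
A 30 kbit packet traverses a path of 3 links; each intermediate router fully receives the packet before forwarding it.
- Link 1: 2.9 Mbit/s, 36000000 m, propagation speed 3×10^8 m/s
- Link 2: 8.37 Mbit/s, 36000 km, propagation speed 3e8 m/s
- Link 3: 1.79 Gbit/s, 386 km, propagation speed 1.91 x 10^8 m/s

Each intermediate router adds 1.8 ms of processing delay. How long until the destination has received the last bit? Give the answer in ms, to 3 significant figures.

260 ms

L = 30000 bits.
Transmission delays (L/R per hop): 10.3448, 3.58423, 0.0167598 ms; sum = 13.9458 ms.
Propagation delays (d/s per hop): 120, 120, 2.02094 ms; sum = 242.021 ms.
Processing at 2 router(s): 2 × 1.8 ms = 3.6 ms.
End-to-end = 260 ms.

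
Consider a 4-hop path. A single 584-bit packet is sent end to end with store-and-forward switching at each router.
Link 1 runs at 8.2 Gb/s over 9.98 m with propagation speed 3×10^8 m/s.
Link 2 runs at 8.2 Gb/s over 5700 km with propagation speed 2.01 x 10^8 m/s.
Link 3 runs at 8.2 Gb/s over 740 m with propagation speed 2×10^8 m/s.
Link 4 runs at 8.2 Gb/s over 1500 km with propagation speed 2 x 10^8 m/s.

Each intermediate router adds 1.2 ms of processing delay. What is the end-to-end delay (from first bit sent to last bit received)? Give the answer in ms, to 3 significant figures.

39.5 ms

Transmission delay per hop = L/R = 584/8.2e+09 = 7.12195e-05 ms; 4 hops → 0.000284878 ms.
Propagation delays (d/s per hop): 3.32667e-05, 28.3582, 0.0037, 7.5 ms; sum = 35.8619 ms.
Processing at 3 router(s): 3 × 1.2 ms = 3.6 ms.
End-to-end = 39.5 ms.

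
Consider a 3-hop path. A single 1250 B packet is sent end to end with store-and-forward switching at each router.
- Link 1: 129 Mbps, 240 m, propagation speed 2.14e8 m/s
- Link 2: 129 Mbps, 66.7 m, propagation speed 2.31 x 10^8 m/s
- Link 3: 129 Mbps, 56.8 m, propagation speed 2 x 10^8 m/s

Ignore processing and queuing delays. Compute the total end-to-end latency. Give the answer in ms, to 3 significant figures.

L = 1250 × 8 = 10000 bits.
Transmission delay per hop = L/R = 10000/129000000 = 0.0775194 ms; 3 hops → 0.232558 ms.
Propagation delays (d/s per hop): 0.0011215, 0.000288745, 0.000284 ms; sum = 0.00169424 ms.
End-to-end = 0.234 ms.

0.234 ms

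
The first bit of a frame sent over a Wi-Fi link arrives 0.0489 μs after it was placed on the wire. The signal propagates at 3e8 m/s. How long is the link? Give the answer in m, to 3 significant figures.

d = s × t_prop = 300000000 × 4.89e-08 = 14.7 m.

14.7 m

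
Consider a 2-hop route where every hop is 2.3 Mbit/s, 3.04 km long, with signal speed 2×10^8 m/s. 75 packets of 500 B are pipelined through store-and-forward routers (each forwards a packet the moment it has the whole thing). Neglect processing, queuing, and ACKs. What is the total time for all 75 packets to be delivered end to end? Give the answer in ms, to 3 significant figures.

Per-hop transmission t_tx = L/R = 4000/2300000 = 1.73913 ms.
Per-hop propagation t_prop = 3040/200000000 = 0.0152 ms.
Pipeline fill: first packet needs 2·t_tx to clear all hops; remaining 74 packets each add one t_tx.
Total = (2+75-1)·t_tx + 2·t_prop = 76·1.73913 + 2·0.0152 = 132 ms.

132 ms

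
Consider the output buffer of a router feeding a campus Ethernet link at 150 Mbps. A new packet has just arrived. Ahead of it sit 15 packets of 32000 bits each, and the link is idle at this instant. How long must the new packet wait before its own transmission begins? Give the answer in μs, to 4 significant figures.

Each queued packet: L/R = 32000/150000000 = 213.333 μs.
15 queued → 3200 μs.
Queuing delay = 3200 μs.

3200 μs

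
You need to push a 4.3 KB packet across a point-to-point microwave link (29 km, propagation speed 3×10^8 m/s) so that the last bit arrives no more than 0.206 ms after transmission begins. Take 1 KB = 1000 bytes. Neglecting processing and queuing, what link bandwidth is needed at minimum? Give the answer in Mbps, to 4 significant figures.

L = 34400 bits.
Propagation delay = 29000 / 300000000 = 0.0966667 ms.
Transmission budget = 0.206 − 0.0966667 = 0.109333 ms.
R ≥ L / t_tx = 34400 bits / 0.000109333 s = 314.6 Mbps.

314.6 Mbps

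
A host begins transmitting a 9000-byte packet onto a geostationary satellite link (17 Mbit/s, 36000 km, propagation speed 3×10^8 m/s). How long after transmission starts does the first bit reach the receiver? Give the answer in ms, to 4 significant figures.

120.0 ms

First bit experiences only propagation delay: d/s = 36000000/300000000 = 120.0 ms.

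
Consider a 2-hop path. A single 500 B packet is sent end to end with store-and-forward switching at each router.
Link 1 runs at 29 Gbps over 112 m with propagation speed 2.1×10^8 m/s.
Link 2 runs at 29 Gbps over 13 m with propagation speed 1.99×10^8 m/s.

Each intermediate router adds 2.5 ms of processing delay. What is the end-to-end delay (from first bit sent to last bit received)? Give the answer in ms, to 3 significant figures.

2.50 ms

L = 500 × 8 = 4000 bits.
Transmission delay per hop = L/R = 4000/29000000000 = 0.000137931 ms; 2 hops → 0.000275862 ms.
Propagation delays (d/s per hop): 0.000533333, 6.53266e-05 ms; sum = 0.00059866 ms.
Processing at 1 router(s): 1 × 2.5 ms = 2.5 ms.
End-to-end = 2.50 ms.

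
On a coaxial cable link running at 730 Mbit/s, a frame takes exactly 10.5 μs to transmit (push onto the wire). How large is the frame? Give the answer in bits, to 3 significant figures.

L = R × t_tx = 730000000 b/s × 1.05e-05 s = 7665 bits.

7670 bits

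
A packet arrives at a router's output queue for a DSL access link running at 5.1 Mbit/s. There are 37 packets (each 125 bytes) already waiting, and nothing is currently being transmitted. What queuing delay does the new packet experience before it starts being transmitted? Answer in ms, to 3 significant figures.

7.25 ms

Each queued packet: L/R = 1000/5100000 = 0.196078 ms.
37 queued → 7.2549 ms.
Queuing delay = 7.25 ms.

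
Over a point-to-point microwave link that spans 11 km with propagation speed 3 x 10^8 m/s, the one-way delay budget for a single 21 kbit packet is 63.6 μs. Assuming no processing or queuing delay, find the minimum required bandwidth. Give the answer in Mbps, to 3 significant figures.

Propagation delay = 11000 / 300000000 = 36.6667 μs.
Transmission budget = 63.6 − 36.6667 = 26.9333 μs.
R ≥ L / t_tx = 21000 bits / 2.69333e-05 s = 780 Mbps.

780 Mbps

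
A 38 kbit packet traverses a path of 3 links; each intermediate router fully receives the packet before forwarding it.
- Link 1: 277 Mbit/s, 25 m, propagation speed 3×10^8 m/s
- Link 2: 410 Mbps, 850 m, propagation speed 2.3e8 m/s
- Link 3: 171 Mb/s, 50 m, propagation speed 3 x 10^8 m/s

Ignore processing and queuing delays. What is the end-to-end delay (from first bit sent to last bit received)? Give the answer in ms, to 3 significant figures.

0.456 ms

L = 38000 bits.
Transmission delays (L/R per hop): 0.137184, 0.0926829, 0.222222 ms; sum = 0.452089 ms.
Propagation delays (d/s per hop): 8.33333e-05, 0.00369565, 0.000166667 ms; sum = 0.00394565 ms.
End-to-end = 0.456 ms.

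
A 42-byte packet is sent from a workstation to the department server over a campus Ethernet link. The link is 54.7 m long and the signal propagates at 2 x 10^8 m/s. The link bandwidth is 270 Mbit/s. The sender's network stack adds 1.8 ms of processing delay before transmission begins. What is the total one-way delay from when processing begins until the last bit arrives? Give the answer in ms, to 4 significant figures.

1.802 ms

L = 42 × 8 = 336 bits.
Transmission delay = L/R = 336 / 270000000 = 0.00124444 ms.
Propagation delay = d/s = 54.7 m / 200000000 m/s = 0.0002735 ms.
Plus processing delay 1.8 ms = 1.8 ms.
Total = 1.802 ms.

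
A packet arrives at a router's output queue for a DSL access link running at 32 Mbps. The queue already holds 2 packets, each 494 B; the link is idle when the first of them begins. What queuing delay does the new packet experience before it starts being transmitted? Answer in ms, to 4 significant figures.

Each queued packet: L/R = 3952/32000000 = 0.1235 ms.
2 queued → 0.247 ms.
Queuing delay = 0.2470 ms.

0.2470 ms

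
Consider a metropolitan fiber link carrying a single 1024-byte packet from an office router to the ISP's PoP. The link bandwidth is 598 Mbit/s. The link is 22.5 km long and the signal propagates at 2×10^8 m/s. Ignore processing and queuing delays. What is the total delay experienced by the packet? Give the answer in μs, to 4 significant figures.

126.2 μs

L = 1024 × 8 = 8192 bits.
Transmission delay = L/R = 8192 / 598000000 = 13.699 μs.
Propagation delay = d/s = 22500 m / 200000000 m/s = 112.5 μs.
Total = 126.2 μs.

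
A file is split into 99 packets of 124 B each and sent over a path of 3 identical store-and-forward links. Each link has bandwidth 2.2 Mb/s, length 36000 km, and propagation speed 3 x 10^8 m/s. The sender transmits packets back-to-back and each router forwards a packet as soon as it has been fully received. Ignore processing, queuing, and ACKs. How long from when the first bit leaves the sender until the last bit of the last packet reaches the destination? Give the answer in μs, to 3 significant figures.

Per-hop transmission t_tx = L/R = 992/2200000 = 450.909 μs.
Per-hop propagation t_prop = 36000000/300000000 = 120000 μs.
Pipeline fill: first packet needs 3·t_tx to clear all hops; remaining 98 packets each add one t_tx.
Total = (3+99-1)·t_tx + 3·t_prop = 101·450.909 + 3·120000 = 406000 μs.

406000 μs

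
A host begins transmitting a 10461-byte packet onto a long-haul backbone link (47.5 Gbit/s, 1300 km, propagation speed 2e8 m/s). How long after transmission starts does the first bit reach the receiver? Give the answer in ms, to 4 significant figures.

First bit experiences only propagation delay: d/s = 1300000/200000000 = 6.500 ms.

6.500 ms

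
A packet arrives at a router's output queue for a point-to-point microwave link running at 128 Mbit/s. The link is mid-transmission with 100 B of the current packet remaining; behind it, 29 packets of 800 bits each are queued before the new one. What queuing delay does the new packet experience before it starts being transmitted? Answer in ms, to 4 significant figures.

0.1875 ms

Each queued packet: L/R = 800/128000000 = 0.00625 ms.
29 queued → 0.18125 ms.
Plus remaining 800 bits of current packet: 0.00625 ms.
Queuing delay = 0.1875 ms.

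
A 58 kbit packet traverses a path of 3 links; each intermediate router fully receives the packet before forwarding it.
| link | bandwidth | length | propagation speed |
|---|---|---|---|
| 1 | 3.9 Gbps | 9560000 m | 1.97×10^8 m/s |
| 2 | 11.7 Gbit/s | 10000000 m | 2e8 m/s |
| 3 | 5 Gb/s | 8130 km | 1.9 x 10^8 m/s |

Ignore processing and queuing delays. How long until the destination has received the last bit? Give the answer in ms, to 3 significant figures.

L = 58000 bits.
Transmission delays (L/R per hop): 0.0148718, 0.00495726, 0.0116 ms; sum = 0.0314291 ms.
Propagation delays (d/s per hop): 48.5279, 50, 42.7895 ms; sum = 141.317 ms.
End-to-end = 141 ms.

141 ms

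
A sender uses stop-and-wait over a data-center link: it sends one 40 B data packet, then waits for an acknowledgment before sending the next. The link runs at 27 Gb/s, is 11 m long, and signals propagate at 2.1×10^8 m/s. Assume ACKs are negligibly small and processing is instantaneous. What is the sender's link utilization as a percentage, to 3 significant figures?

t_tx = L/R = 320/27000000000 = 1.18519e-08 s.
t_prop = 11/210000000 = 5.2381e-08 s; RTT = 1.04762e-07 s.
Cycle = t_tx + RTT = 1.16614e-07 s.
Utilization = t_tx / cycle = 1.18519e-08/1.16614e-07 = 10.2 %.

10.2 %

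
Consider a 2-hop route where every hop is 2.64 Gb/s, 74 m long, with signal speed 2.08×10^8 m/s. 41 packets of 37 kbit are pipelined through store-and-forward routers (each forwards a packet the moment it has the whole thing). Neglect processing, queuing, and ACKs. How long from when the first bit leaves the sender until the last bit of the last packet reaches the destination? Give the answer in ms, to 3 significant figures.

Per-hop transmission t_tx = L/R = 37000/2640000000 = 0.0140152 ms.
Per-hop propagation t_prop = 74/208000000 = 0.000355769 ms.
Pipeline fill: first packet needs 2·t_tx to clear all hops; remaining 40 packets each add one t_tx.
Total = (2+41-1)·t_tx + 2·t_prop = 42·0.0140152 + 2·0.000355769 = 0.589 ms.

0.589 ms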